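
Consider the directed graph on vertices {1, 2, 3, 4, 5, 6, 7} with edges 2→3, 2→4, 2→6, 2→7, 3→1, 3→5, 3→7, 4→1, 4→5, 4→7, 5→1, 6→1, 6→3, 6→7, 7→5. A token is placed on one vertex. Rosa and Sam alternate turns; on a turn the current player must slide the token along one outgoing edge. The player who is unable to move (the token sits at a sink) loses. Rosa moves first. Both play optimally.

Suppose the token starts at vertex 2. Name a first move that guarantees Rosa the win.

Move to 7.

Label each position W (a win for the player to move) or L (a loss). A position with no legal move is L; any other position is W exactly when some move reaches an L, and L when every move reaches a W.
Every edge goes from a vertex to one that appears earlier in the order 1, 5, 7, 4, 3, 6, 2, so processing vertices in that order labels each vertex after all of its successors.
1: no outgoing edge → L
5: reaches L-position 1 → W
7: only reaches 5(W), which is W → L
4: reaches L-position 7 → W
3: reaches L-position 7 → W
6: reaches L-position 7 → W
2: reaches L-position 7 → W
From 2, the L positions reachable in one move are: 7.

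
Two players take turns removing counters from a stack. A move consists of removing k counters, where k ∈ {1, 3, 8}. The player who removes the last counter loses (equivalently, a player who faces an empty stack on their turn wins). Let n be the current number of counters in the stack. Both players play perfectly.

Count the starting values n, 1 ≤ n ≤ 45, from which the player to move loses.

17

Build the W/L table. Terminal = W. A non-terminal position is W if it has a move to some L; otherwise it is L.
n=0: no move; the opponent has just taken the last counter and therefore loses → W
n=1: →0(W) only, which is W, so L
n=2: →1(L), so W
n=3: →2(W), 0(W) — all W, so L
n=4: →3(L), so W
n=5: →4(W), 2(W) — all W, so L
n=6: →5(L), so W
n=7: →6(W), 4(W) — all W, so L
n=8: →7(L), so W
n=9: →1(L), so W
n=10: →7(L), so W
n=11: →3(L), so W
n=12: →11(W), 9(W), 4(W) — all W, so L
n=13: →12(L), so W
n=14: →13(W), 11(W), 6(W) — all W, so L
n=15: →14(L), so W
n=16: →15(W), 13(W), 8(W) — all W, so L
n=17: →16(L), so W
n=18: →17(W), 15(W), 10(W) — all W, so L
n=19: →18(L), so W
n=20: →12(L), so W
n=21: →18(L), so W
n=22: →14(L), so W
n=23: →22(W), 20(W), 15(W) — all W, so L
n=24: →23(L), so W
n=25: →24(W), 22(W), 17(W) — all W, so L
n=26: →25(L), so W
n=27: →26(W), 24(W), 19(W) — all W, so L
n=28: →27(L), so W
n=29: →28(W), 26(W), 21(W) — all W, so L
n=30: →29(L), so W
n=31: →23(L), so W
n=32: →29(L), so W
n=33: →25(L), so W
n=34: →33(W), 31(W), 26(W) — all W, so L
n=35: →34(L), so W
n=36: →35(W), 33(W), 28(W) — all W, so L
n=37: →36(L), so W
n=38: →37(W), 35(W), 30(W) — all W, so L
n=39: →38(L), so W
n=40: →39(W), 37(W), 32(W) — all W, so L
n=41: →40(L), so W
n=42: →34(L), so W
n=43: →40(L), so W
n=44: →36(L), so W
n=45: →44(W), 42(W), 37(W) — all W, so L
L entries with 1 ≤ n ≤ 45 (the range starts at n=1): n = 1, 3, 5, 7, 12, 14, 16, 18, 23, 25, 27, 29, 34, 36, 38, 40, 45; that makes 17.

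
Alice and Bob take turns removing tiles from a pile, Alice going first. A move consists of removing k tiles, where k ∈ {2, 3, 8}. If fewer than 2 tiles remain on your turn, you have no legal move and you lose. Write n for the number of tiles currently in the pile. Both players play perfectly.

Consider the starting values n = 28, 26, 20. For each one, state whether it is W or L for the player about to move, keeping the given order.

28: W, 26: L, 20: L

Classify positions by backward induction: terminal positions (no move available) are L. From any other position, the mover wins iff some move reaches an L.
n=0: no move → L
n=1: no move → L
n=2: reaches L-position 0 → W
n=3: reaches L-position 1 → W
n=4: reaches L-position 1 → W
n=5: only reaches 3(W), 2(W), all W → L
n=6: only reaches 4(W), 3(W), all W → L
n=7: reaches L-position 5 → W
n=8: reaches L-position 6 → W
n=9: reaches L-position 6 → W
n=10: only reaches 8(W), 7(W), 2(W), all W → L
n=11: only reaches 9(W), 8(W), 3(W), all W → L
n=12: reaches L-position 10 → W
n=13: reaches L-position 11 → W
n=14: reaches L-position 11 → W
n=15: only reaches 13(W), 12(W), 7(W), all W → L
n=16: only reaches 14(W), 13(W), 8(W), all W → L
n=17: reaches L-position 15 → W
n=18: reaches L-position 16 → W
n=19: reaches L-position 16 → W
n=20: only reaches 18(W), 17(W), 12(W), all W → L
n=21: only reaches 19(W), 18(W), 13(W), all W → L
n=22: reaches L-position 20 → W
n=23: reaches L-position 21 → W
n=24: reaches L-position 21 → W
n=25: only reaches 23(W), 22(W), 17(W), all W → L
n=26: only reaches 24(W), 23(W), 18(W), all W → L
n=27: reaches L-position 25 → W
n=28: reaches L-position 26 → W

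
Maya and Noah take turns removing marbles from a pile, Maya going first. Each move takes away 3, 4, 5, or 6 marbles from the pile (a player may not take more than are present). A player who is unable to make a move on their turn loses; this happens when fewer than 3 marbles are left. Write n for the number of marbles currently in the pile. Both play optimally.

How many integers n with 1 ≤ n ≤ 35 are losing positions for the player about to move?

Build the W/L table. Terminal = L. A non-terminal position is W if it has a move to some L; otherwise it is L.
n=0: no move → L
n=1: no move → L
n=2: no move → L
n=3: W (go to 0, an L position)
n=4: W (go to 1, an L position)
n=5: W (go to 2, an L position)
n=6: W (go to 2, an L position)
n=7: W (go to 2, an L position)
n=8: W (go to 2, an L position)
n=9: L (options 6(W), 5(W), 4(W), 3(W) are all W)
n=10: L (options 7(W), 6(W), 5(W), 4(W) are all W)
n=11: L (options 8(W), 7(W), 6(W), 5(W) are all W)
n=12: W (go to 9, an L position)
n=13: W (go to 10, an L position)
n=14: W (go to 11, an L position)
n=15: W (go to 11, an L position)
n=16: W (go to 11, an L position)
n=17: W (go to 11, an L position)
n=18: L (options 15(W), 14(W), 13(W), 12(W) are all W)
n=19: L (options 16(W), 15(W), 14(W), 13(W) are all W)
n=20: L (options 17(W), 16(W), 15(W), 14(W) are all W)
n=21: W (go to 18, an L position)
n=22: W (go to 19, an L position)
n=23: W (go to 20, an L position)
n=24: W (go to 20, an L position)
n=25: W (go to 20, an L position)
n=26: W (go to 20, an L position)
n=27: L (options 24(W), 23(W), 22(W), 21(W) are all W)
n=28: L (options 25(W), 24(W), 23(W), 22(W) are all W)
n=29: L (options 26(W), 25(W), 24(W), 23(W) are all W)
n=30: W (go to 27, an L position)
n=31: W (go to 28, an L position)
n=32: W (go to 29, an L position)
n=33: W (go to 29, an L position)
n=34: W (go to 29, an L position)
n=35: W (go to 29, an L position)
L entries with 1 ≤ n ≤ 35 (n=0 is outside the asked range and is not counted): n = 1, 2, 9, 10, 11, 18, 19, 20, 27, 28, 29; that makes 11.

11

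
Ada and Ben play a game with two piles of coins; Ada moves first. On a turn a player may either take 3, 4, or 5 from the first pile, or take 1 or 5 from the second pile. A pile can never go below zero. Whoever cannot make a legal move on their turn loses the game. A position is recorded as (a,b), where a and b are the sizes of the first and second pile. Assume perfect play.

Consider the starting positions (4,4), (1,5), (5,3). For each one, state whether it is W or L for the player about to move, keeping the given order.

(4,4): W, (1,5): W, (5,3): L

Positions with no move are L. A position that does have a move is losing for the player to move precisely when every available move leads to a winning position for the opponent. Fill in the labels:
No move ever increases a pile, so every position that can arise here has a ≤ 5 and b ≤ 5; it is enough to label the cells with 0 ≤ a ≤ 5 and 0 ≤ b ≤ 5.
Every move lowers a or b (never raises either), so fill the grid row by row in increasing a, and left to right within a row: each cell's successors are then already labelled.
      b=0  b=1  b=2  b=3  b=4  b=5
a=0:    L    W    L    W    L    W
a=1:    L    W    L    W    L    W
a=2:    L    W    L    W    L    W
a=3:    W    L    W    L    W    L
a=4:    W    L    W    L    W    L
a=5:    W    L    W    L    W    L
Cells with no legal move (terminal, hence L): (0,0), (1,0), (2,0).
The remaining L cells, each justified by listing all of its moves:
(0,2): L (sole option (0,1)(W) is W)
(0,4): L (sole option (0,3)(W) is W)
(1,2): L (sole option (1,1)(W) is W)
(1,4): L (sole option (1,3)(W) is W)
(2,2): L (sole option (2,1)(W) is W)
(2,4): L (sole option (2,3)(W) is W)
(3,1): L (options (0,1)(W), (3,0)(W) are all W)
(3,3): L (options (0,3)(W), (3,2)(W) are all W)
(3,5): L (options (0,5)(W), (3,4)(W), (3,0)(W) are all W)
(4,1): L (options (1,1)(W), (0,1)(W), (4,0)(W) are all W)
(4,3): L (options (1,3)(W), (0,3)(W), (4,2)(W) are all W)
(4,5): L (options (1,5)(W), (0,5)(W), (4,4)(W), (4,0)(W) are all W)
(5,1): L (options (2,1)(W), (1,1)(W), (0,1)(W), (5,0)(W) are all W)
(5,3): L (options (2,3)(W), (1,3)(W), (0,3)(W), (5,2)(W) are all W)
(5,5): L (options (2,5)(W), (1,5)(W), (0,5)(W), (5,4)(W), (5,0)(W) are all W)
Every other cell has at least one move into one of the L cells above, so it is W.
(4,4): the move to (1,4) reaches an L cell, so W
(1,5): the move to (1,4) reaches an L cell, so W
(5,3): one of the L cells justified above, so L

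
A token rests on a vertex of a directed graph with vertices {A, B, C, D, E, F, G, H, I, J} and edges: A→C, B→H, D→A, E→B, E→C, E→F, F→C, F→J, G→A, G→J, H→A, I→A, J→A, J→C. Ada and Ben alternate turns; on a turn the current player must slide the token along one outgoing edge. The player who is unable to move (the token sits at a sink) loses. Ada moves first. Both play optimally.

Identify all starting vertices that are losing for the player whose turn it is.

Use the standard recursion: the mover loses at a terminal position; elsewhere, the mover wins exactly when some move hands the opponent an L position.
Every edge goes from a vertex to one that appears earlier in the order C, A, J, F, H, I, B, D, E, G, so processing vertices in that order labels each vertex after all of its successors.
C: no outgoing edge → L
A: W (go to C, an L position)
J: W (go to C, an L position)
F: W (go to C, an L position)
H: L (sole option A(W) is W)
I: L (sole option A(W) is W)
B: W (go to H, an L position)
D: L (sole option A(W) is W)
E: W (go to C, an L position)
G: L (options J(W), A(W) are all W)
The losing starting vertices are exactly the entries labelled L in this table (5 of them).

C, D, G, H, I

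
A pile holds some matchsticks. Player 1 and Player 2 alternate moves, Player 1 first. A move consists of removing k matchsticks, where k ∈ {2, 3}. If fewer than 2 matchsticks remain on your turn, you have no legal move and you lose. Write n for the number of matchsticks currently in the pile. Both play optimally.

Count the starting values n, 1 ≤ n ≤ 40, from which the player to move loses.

Positions with no move are L. A position that does have a move is losing for the player to move precisely when every available move leads to a winning position for the opponent. Fill in the labels:
n=0: no move → L
n=1: no move → L
n=2: reaches L-position 0 → W
n=3: reaches L-position 1 → W
n=4: reaches L-position 1 → W
n=5: only reaches 3(W), 2(W), all W → L
n=6: only reaches 4(W), 3(W), all W → L
n=7: reaches L-position 5 → W
n=8: reaches L-position 6 → W
n=9: reaches L-position 6 → W
n=10: only reaches 8(W), 7(W), all W → L
n=11: only reaches 9(W), 8(W), all W → L
n=12: reaches L-position 10 → W
n=13: reaches L-position 11 → W
n=14: reaches L-position 11 → W
n=15: only reaches 13(W), 12(W), all W → L
n=16: only reaches 14(W), 13(W), all W → L
n=17: reaches L-position 15 → W
n=18: reaches L-position 16 → W
n=19: reaches L-position 16 → W
n=20: only reaches 18(W), 17(W), all W → L
n=21: only reaches 19(W), 18(W), all W → L
n=22: reaches L-position 20 → W
n=23: reaches L-position 21 → W
n=24: reaches L-position 21 → W
n=25: only reaches 23(W), 22(W), all W → L
n=26: only reaches 24(W), 23(W), all W → L
n=27: reaches L-position 25 → W
n=28: reaches L-position 26 → W
n=29: reaches L-position 26 → W
n=30: only reaches 28(W), 27(W), all W → L
n=31: only reaches 29(W), 28(W), all W → L
n=32: reaches L-position 30 → W
n=33: reaches L-position 31 → W
n=34: reaches L-position 31 → W
n=35: only reaches 33(W), 32(W), all W → L
n=36: only reaches 34(W), 33(W), all W → L
n=37: reaches L-position 35 → W
n=38: reaches L-position 36 → W
n=39: reaches L-position 36 → W
n=40: only reaches 38(W), 37(W), all W → L
L entries with 1 ≤ n ≤ 40 (n=0 is outside the asked range and is not counted): n = 1, 5, 6, 10, 11, 15, 16, 20, 21, 25, 26, 30, 31, 35, 36, 40; that makes 16.

16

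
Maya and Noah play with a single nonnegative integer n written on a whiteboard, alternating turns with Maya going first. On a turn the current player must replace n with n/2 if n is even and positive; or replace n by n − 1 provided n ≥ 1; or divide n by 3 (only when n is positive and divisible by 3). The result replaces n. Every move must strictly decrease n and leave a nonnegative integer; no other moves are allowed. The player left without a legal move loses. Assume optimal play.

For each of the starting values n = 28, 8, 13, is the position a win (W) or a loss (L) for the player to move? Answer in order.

28: L, 8: W, 13: L

Label each position W (a win for the player to move) or L (a loss). A position with no legal move is L; any other position is W exactly when some move reaches an L, and L when every move reaches a W.
n=0: no move → L
n=1: can move to 0, which is L ⇒ W
n=2: the only move is to 1(W), a W ⇒ L
n=3: can move to 2, which is L ⇒ W
n=4: can move to 2, which is L ⇒ W
n=5: the only move is to 4(W), a W ⇒ L
n=6: can move to 2, which is L ⇒ W
n=7: the only move is to 6(W), a W ⇒ L
n=8: can move to 7, which is L ⇒ W
n=9: moves to 3(W), 8(W); every one is W ⇒ L
n=10: can move to 5, which is L ⇒ W
n=11: the only move is to 10(W), a W ⇒ L
n=12: can move to 11, which is L ⇒ W
n=13: the only move is to 12(W), a W ⇒ L
n=14: can move to 7, which is L ⇒ W
n=15: can move to 5, which is L ⇒ W
n=16: moves to 8(W), 15(W); every one is W ⇒ L
n=17: can move to 16, which is L ⇒ W
n=18: can move to 9, which is L ⇒ W
n=19: the only move is to 18(W), a W ⇒ L
n=20: can move to 19, which is L ⇒ W
n=21: can move to 7, which is L ⇒ W
n=22: can move to 11, which is L ⇒ W
n=23: the only move is to 22(W), a W ⇒ L
n=24: can move to 23, which is L ⇒ W
n=25: the only move is to 24(W), a W ⇒ L
n=26: can move to 13, which is L ⇒ W
n=27: can move to 9, which is L ⇒ W
n=28: moves to 14(W), 27(W); every one is W ⇒ L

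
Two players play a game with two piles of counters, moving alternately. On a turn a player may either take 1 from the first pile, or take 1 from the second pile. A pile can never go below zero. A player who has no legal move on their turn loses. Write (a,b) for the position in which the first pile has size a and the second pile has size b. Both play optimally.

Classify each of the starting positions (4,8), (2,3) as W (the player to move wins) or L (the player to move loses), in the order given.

Positions with no move are L. A position that does have a move is losing for the player to move precisely when every available move leads to a winning position for the opponent. Fill in the labels:
No move ever increases a pile, so every position that can arise here has a ≤ 4 and b ≤ 8; it is enough to label the cells with 0 ≤ a ≤ 4 and 0 ≤ b ≤ 8.
Every move lowers a or b (never raises either), so fill the grid row by row in increasing a, and left to right within a row: each cell's successors are then already labelled.
      b=0  b=1  b=2  b=3  b=4  b=5  b=6  b=7  b=8
a=0:    L    W    L    W    L    W    L    W    L
a=1:    W    L    W    L    W    L    W    L    W
a=2:    L    W    L    W    L    W    L    W    L
a=3:    W    L    W    L    W    L    W    L    W
a=4:    L    W    L    W    L    W    L    W    L
Cells with no legal move (terminal, hence L): (0,0).
The remaining L cells, each justified by listing all of its moves:
(0,2): →(0,1)(W) only, which is W, so L
(0,4): →(0,3)(W) only, which is W, so L
(0,6): →(0,5)(W) only, which is W, so L
(0,8): →(0,7)(W) only, which is W, so L
(1,1): →(0,1)(W), (1,0)(W) — all W, so L
(1,3): →(0,3)(W), (1,2)(W) — all W, so L
(1,5): →(0,5)(W), (1,4)(W) — all W, so L
(1,7): →(0,7)(W), (1,6)(W) — all W, so L
(2,0): →(1,0)(W) only, which is W, so L
(2,2): →(1,2)(W), (2,1)(W) — all W, so L
(2,4): →(1,4)(W), (2,3)(W) — all W, so L
(2,6): →(1,6)(W), (2,5)(W) — all W, so L
(2,8): →(1,8)(W), (2,7)(W) — all W, so L
(3,1): →(2,1)(W), (3,0)(W) — all W, so L
(3,3): →(2,3)(W), (3,2)(W) — all W, so L
(3,5): →(2,5)(W), (3,4)(W) — all W, so L
(3,7): →(2,7)(W), (3,6)(W) — all W, so L
(4,0): →(3,0)(W) only, which is W, so L
(4,2): →(3,2)(W), (4,1)(W) — all W, so L
(4,4): →(3,4)(W), (4,3)(W) — all W, so L
(4,6): →(3,6)(W), (4,5)(W) — all W, so L
(4,8): →(3,8)(W), (4,7)(W) — all W, so L
Every other cell has at least one move into one of the L cells above, so it is W.
(4,8): one of the L cells justified above, so L
(2,3): the move to (1,3) reaches an L cell, so W

(4,8): L, (2,3): W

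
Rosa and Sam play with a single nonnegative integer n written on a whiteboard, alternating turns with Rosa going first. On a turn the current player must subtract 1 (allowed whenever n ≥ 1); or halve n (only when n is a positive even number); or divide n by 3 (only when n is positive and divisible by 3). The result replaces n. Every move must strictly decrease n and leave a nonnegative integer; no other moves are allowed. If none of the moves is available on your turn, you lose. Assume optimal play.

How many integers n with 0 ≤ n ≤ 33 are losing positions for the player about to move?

13

Classify positions by backward induction: terminal positions (no move available) are L. From any other position, the mover wins iff some move reaches an L.
n=0: no move → L
n=1: →0(L), so W
n=2: →1(W) only, which is W, so L
n=3: →2(L), so W
n=4: →2(L), so W
n=5: →4(W) only, which is W, so L
n=6: →2(L), so W
n=7: →6(W) only, which is W, so L
n=8: →7(L), so W
n=9: →3(W), 8(W) — all W, so L
n=10: →5(L), so W
n=11: →10(W) only, which is W, so L
n=12: →11(L), so W
n=13: →12(W) only, which is W, so L
n=14: →7(L), so W
n=15: →5(L), so W
n=16: →8(W), 15(W) — all W, so L
n=17: →16(L), so W
n=18: →9(L), so W
n=19: →18(W) only, which is W, so L
n=20: →19(L), so W
n=21: →7(L), so W
n=22: →11(L), so W
n=23: →22(W) only, which is W, so L
n=24: →23(L), so W
n=25: →24(W) only, which is W, so L
n=26: →13(L), so W
n=27: →9(L), so W
n=28: →14(W), 27(W) — all W, so L
n=29: →28(L), so W
n=30: →10(W), 15(W), 29(W) — all W, so L
n=31: →30(L), so W
n=32: →16(L), so W
n=33: →11(L), so W
L entries with 0 ≤ n ≤ 33: n = 0, 2, 5, 7, 9, 11, 13, 16, 19, 23, 25, 28, 30; that makes 13.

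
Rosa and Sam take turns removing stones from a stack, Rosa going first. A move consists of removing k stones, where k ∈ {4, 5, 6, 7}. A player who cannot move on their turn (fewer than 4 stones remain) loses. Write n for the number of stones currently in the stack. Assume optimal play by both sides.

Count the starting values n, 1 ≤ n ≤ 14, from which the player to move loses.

7

Compute win/loss labels from the base case upward. A position with no move is L. Any other position is W if it can reach an L in one move, else L.
n=0: no move → L
n=1: no move → L
n=2: no move → L
n=3: no move → L
n=4: reaches L-position 0 → W
n=5: reaches L-position 1 → W
n=6: reaches L-position 2 → W
n=7: reaches L-position 3 → W
n=8: reaches L-position 3 → W
n=9: reaches L-position 3 → W
n=10: reaches L-position 3 → W
n=11: only reaches 7(W), 6(W), 5(W), 4(W), all W → L
n=12: only reaches 8(W), 7(W), 6(W), 5(W), all W → L
n=13: only reaches 9(W), 8(W), 7(W), 6(W), all W → L
n=14: only reaches 10(W), 9(W), 8(W), 7(W), all W → L
L entries with 1 ≤ n ≤ 14 (n=0 is outside the asked range and is not counted): n = 1, 2, 3, 11, 12, 13, 14; that makes 7.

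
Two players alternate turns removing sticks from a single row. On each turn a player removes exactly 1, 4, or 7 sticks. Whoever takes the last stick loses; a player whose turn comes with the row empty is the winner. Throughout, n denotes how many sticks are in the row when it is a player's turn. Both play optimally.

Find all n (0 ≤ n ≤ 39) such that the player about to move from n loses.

Positions with no move are W. A position that does have a move is losing for the player to move precisely when every available move leads to a winning position for the opponent. Fill in the labels:
n=0: no move; the opponent has just taken the last stick and therefore loses → W
n=1: L (sole option 0(W) is W)
n=2: W (go to 1, an L position)
n=3: L (sole option 2(W) is W)
n=4: W (go to 3, an L position)
n=5: W (go to 1, an L position)
n=6: L (options 5(W), 2(W) are all W)
n=7: W (go to 6, an L position)
n=8: W (go to 1, an L position)
n=9: L (options 8(W), 5(W), 2(W) are all W)
n=10: W (go to 9, an L position)
n=11: L (options 10(W), 7(W), 4(W) are all W)
n=12: W (go to 11, an L position)
n=13: W (go to 9, an L position)
n=14: L (options 13(W), 10(W), 7(W) are all W)
n=15: W (go to 14, an L position)
n=16: W (go to 9, an L position)
n=17: L (options 16(W), 13(W), 10(W) are all W)
n=18: W (go to 17, an L position)
n=19: L (options 18(W), 15(W), 12(W) are all W)
n=20: W (go to 19, an L position)
n=21: W (go to 17, an L position)
n=22: L (options 21(W), 18(W), 15(W) are all W)
n=23: W (go to 22, an L position)
n=24: W (go to 17, an L position)
n=25: L (options 24(W), 21(W), 18(W) are all W)
n=26: W (go to 25, an L position)
n=27: L (options 26(W), 23(W), 20(W) are all W)
n=28: W (go to 27, an L position)
n=29: W (go to 25, an L position)
n=30: L (options 29(W), 26(W), 23(W) are all W)
n=31: W (go to 30, an L position)
n=32: W (go to 25, an L position)
n=33: L (options 32(W), 29(W), 26(W) are all W)
n=34: W (go to 33, an L position)
n=35: L (options 34(W), 31(W), 28(W) are all W)
n=36: W (go to 35, an L position)
n=37: W (go to 33, an L position)
n=38: L (options 37(W), 34(W), 31(W) are all W)
n=39: W (go to 38, an L position)
The losing starting values of n are exactly the entries labelled L in this table (15 of them).

1, 3, 6, 9, 11, 14, 17, 19, 22, 25, 27, 30, 33, 35, 38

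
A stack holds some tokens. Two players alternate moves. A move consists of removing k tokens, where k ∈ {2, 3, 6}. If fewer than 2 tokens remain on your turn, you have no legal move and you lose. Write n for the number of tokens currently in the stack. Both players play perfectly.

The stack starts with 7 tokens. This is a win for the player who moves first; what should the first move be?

Work bottom-up. With no move the player to move loses. Otherwise the position is W if at least one move leads to an L position for the opponent, and L if every move leads to a W.
n=0: no move → L
n=1: no move → L
n=2: reaches L-position 0 → W
n=3: reaches L-position 1 → W
n=4: reaches L-position 1 → W
n=5: only reaches 3(W), 2(W), all W → L
n=6: reaches L-position 0 → W
n=7: reaches L-position 5 → W
From 7, the L positions reachable in one move are: 5, 1. Any move reaching one of these is winning.

Remove 2, leaving 5.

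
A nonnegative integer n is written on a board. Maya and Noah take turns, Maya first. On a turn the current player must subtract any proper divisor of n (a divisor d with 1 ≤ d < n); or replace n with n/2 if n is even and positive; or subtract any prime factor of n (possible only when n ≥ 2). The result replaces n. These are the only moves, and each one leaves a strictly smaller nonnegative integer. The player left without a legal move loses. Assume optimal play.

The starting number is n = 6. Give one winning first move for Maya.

Build the W/L table. Terminal = L. A non-terminal position is W if it has a move to some L; otherwise it is L.
n=0: no move → L
n=1: no move → L
n=2: can move to 0, which is L ⇒ W
n=3: can move to 0, which is L ⇒ W
n=4: moves to 2(W), 3(W); every one is W ⇒ L
n=5: can move to 0, which is L ⇒ W
n=6: can move to 4, which is L ⇒ W
From 6, the L positions reachable in one move are: 4.

Move to 4.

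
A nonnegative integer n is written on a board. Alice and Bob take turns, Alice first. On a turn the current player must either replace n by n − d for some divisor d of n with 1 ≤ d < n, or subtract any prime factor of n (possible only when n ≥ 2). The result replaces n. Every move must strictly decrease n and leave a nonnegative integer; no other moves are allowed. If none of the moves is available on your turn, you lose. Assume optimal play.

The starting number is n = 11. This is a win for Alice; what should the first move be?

Positions with no move are L. A position that does have a move is losing for the player to move precisely when every available move leads to a winning position for the opponent. Fill in the labels:
n=0: no move → L
n=1: no move → L
n=2: reaches L-position 0 → W
n=3: reaches L-position 0 → W
n=4: only reaches 2(W), 3(W), all W → L
n=5: reaches L-position 0 → W
n=6: reaches L-position 4 → W
n=7: reaches L-position 0 → W
n=8: reaches L-position 4 → W
n=9: only reaches 6(W), 8(W), all W → L
n=10: reaches L-position 9 → W
n=11: reaches L-position 0 → W
From 11, the L positions reachable in one move are: 0.

Move to 0.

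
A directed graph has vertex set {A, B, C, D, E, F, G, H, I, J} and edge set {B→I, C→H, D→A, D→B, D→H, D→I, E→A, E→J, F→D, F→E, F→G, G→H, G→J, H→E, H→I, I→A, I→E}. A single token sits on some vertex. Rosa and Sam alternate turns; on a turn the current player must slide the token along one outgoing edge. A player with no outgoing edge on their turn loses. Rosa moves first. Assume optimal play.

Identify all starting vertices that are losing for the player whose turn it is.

A, B, F, H, J

Build the W/L table. Terminal = L. A non-terminal position is W if it has a move to some L; otherwise it is L.
Every edge goes from a vertex to one that appears earlier in the order A, J, E, I, H, G, B, D, C, F, so processing vertices in that order labels each vertex after all of its successors.
A: no outgoing edge → L
J: no outgoing edge → L
E: reaches L-position J → W
I: reaches L-position A → W
H: only reaches I(W), E(W), all W → L
G: reaches L-position H → W
B: only reaches I(W), which is W → L
D: reaches L-position B → W
C: reaches L-position H → W
F: only reaches D(W), G(W), E(W), all W → L
The losing starting vertices are exactly the entries labelled L in this table (5 of them).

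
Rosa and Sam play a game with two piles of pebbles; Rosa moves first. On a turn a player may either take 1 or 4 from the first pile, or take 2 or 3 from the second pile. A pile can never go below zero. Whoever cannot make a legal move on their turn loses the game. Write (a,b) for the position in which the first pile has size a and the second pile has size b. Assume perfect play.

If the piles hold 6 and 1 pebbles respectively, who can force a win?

Rosa wins.

Classify positions by backward induction: terminal positions (no move available) are L. From any other position, the mover wins iff some move reaches an L.
No move ever increases a pile, so every position that can arise here has a ≤ 6 and b ≤ 1; it is enough to label the cells with 0 ≤ a ≤ 6 and 0 ≤ b ≤ 1.
Every move lowers a or b (never raises either), so fill the grid row by row in increasing a, and left to right within a row: each cell's successors are then already labelled.
      b=0  b=1
a=0:    L    L
a=1:    W    W
a=2:    L    L
a=3:    W    W
a=4:    W    W
a=5:    L    L
a=6:    W    W
Cells with no legal move (terminal, hence L): (0,0), (0,1).
The remaining L cells, each justified by listing all of its moves:
(2,0): the only move is to (1,0)(W), a W ⇒ L
(2,1): the only move is to (1,1)(W), a W ⇒ L
(5,0): moves to (4,0)(W), (1,0)(W); every one is W ⇒ L
(5,1): moves to (4,1)(W), (1,1)(W); every one is W ⇒ L
Every other cell has at least one move into one of the L cells above, so it is W.
From (6,1) Rosa can move to (5,1), reaching an L position.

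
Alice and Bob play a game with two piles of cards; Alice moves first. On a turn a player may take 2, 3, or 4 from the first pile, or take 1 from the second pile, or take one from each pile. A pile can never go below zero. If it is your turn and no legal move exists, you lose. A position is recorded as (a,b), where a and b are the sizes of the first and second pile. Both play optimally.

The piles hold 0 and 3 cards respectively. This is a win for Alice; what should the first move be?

Move to (0,2).

Use the standard recursion: the mover loses at a terminal position; elsewhere, the mover wins exactly when some move hands the opponent an L position.
No move ever increases a pile, so every position that can arise here has a ≤ 0 and b ≤ 3; it is enough to label the cells with 0 ≤ a ≤ 0 and 0 ≤ b ≤ 3.
Every move lowers a or b (never raises either), so fill the grid row by row in increasing a, and left to right within a row: each cell's successors are then already labelled.
      b=0  b=1  b=2  b=3
a=0:    L    W    L    W
Cells with no legal move (terminal, hence L): (0,0).
The remaining L cells, each justified by listing all of its moves:
(0,2): only reaches (0,1)(W), which is W → L
Every other cell has at least one move into one of the L cells above, so it is W.
From (0,3), the L positions reachable in one move are: (0,2).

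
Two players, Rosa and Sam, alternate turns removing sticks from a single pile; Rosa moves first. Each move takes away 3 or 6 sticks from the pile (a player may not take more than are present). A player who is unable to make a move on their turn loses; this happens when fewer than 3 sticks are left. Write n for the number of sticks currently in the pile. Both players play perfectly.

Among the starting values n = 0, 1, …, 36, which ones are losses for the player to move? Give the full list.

Use the standard recursion: the mover loses at a terminal position; elsewhere, the mover wins exactly when some move hands the opponent an L position.
n=0: no move → L
n=1: no move → L
n=2: no move → L
n=3: can move to 0, which is L ⇒ W
n=4: can move to 1, which is L ⇒ W
n=5: can move to 2, which is L ⇒ W
n=6: can move to 0, which is L ⇒ W
n=7: can move to 1, which is L ⇒ W
n=8: can move to 2, which is L ⇒ W
n=9: moves to 6(W), 3(W); every one is W ⇒ L
n=10: moves to 7(W), 4(W); every one is W ⇒ L
n=11: moves to 8(W), 5(W); every one is W ⇒ L
n=12: can move to 9, which is L ⇒ W
n=13: can move to 10, which is L ⇒ W
n=14: can move to 11, which is L ⇒ W
n=15: can move to 9, which is L ⇒ W
n=16: can move to 10, which is L ⇒ W
n=17: can move to 11, which is L ⇒ W
n=18: moves to 15(W), 12(W); every one is W ⇒ L
n=19: moves to 16(W), 13(W); every one is W ⇒ L
n=20: moves to 17(W), 14(W); every one is W ⇒ L
n=21: can move to 18, which is L ⇒ W
n=22: can move to 19, which is L ⇒ W
n=23: can move to 20, which is L ⇒ W
n=24: can move to 18, which is L ⇒ W
n=25: can move to 19, which is L ⇒ W
n=26: can move to 20, which is L ⇒ W
n=27: moves to 24(W), 21(W); every one is W ⇒ L
n=28: moves to 25(W), 22(W); every one is W ⇒ L
n=29: moves to 26(W), 23(W); every one is W ⇒ L
n=30: can move to 27, which is L ⇒ W
n=31: can move to 28, which is L ⇒ W
n=32: can move to 29, which is L ⇒ W
n=33: can move to 27, which is L ⇒ W
n=34: can move to 28, which is L ⇒ W
n=35: can move to 29, which is L ⇒ W
n=36: moves to 33(W), 30(W); every one is W ⇒ L
Reading off the rows marked L gives the requested list; there are 13 such values of n.

0, 1, 2, 9, 10, 11, 18, 19, 20, 27, 28, 29, 36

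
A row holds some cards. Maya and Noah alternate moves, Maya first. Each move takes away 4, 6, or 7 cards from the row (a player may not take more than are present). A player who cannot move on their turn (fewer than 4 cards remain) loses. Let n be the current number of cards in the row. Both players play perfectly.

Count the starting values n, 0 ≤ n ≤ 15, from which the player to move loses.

Build the W/L table. Terminal = L. A non-terminal position is W if it has a move to some L; otherwise it is L.
n=0: no move → L
n=1: no move → L
n=2: no move → L
n=3: no move → L
n=4: →0(L), so W
n=5: →1(L), so W
n=6: →2(L), so W
n=7: →3(L), so W
n=8: →2(L), so W
n=9: →3(L), so W
n=10: →3(L), so W
n=11: →7(W), 5(W), 4(W) — all W, so L
n=12: →8(W), 6(W), 5(W) — all W, so L
n=13: →9(W), 7(W), 6(W) — all W, so L
n=14: →10(W), 8(W), 7(W) — all W, so L
n=15: →11(L), so W
L entries with 0 ≤ n ≤ 15: n = 0, 1, 2, 3, 11, 12, 13, 14; that makes 8.

8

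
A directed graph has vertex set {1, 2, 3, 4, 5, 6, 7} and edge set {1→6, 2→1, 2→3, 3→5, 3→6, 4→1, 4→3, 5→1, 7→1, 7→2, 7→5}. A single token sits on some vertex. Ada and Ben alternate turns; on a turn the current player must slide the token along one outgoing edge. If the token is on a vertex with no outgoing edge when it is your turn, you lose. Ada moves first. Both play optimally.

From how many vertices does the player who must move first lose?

4

Compute win/loss labels from the base case upward. A position with no move is L. Any other position is W if it can reach an L in one move, else L.
Every edge goes from a vertex to one that appears earlier in the order 6, 1, 5, 3, 2, 4, 7, so processing vertices in that order labels each vertex after all of its successors.
6: no outgoing edge → L
1: can move to 6, which is L ⇒ W
5: the only move is to 1(W), a W ⇒ L
3: can move to 5, which is L ⇒ W
2: moves to 3(W), 1(W); every one is W ⇒ L
4: moves to 3(W), 1(W); every one is W ⇒ L
7: can move to 2, which is L ⇒ W
The L vertices are 2, 4, 5, 6; that is 4 in all.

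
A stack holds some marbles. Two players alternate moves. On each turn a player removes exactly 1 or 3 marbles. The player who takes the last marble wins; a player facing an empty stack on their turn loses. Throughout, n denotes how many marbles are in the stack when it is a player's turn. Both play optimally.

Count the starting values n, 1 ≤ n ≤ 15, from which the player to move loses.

7

Use the standard recursion: the mover loses at a terminal position; elsewhere, the mover wins exactly when some move hands the opponent an L position.
n=0: no move → L
n=1: reaches L-position 0 → W
n=2: only reaches 1(W), which is W → L
n=3: reaches L-position 2 → W
n=4: only reaches 3(W), 1(W), all W → L
n=5: reaches L-position 4 → W
n=6: only reaches 5(W), 3(W), all W → L
n=7: reaches L-position 6 → W
n=8: only reaches 7(W), 5(W), all W → L
n=9: reaches L-position 8 → W
n=10: only reaches 9(W), 7(W), all W → L
n=11: reaches L-position 10 → W
n=12: only reaches 11(W), 9(W), all W → L
n=13: reaches L-position 12 → W
n=14: only reaches 13(W), 11(W), all W → L
n=15: reaches L-position 14 → W
L entries with 1 ≤ n ≤ 15 (n=0 is outside the asked range and is not counted): n = 2, 4, 6, 8, 10, 12, 14; that makes 7.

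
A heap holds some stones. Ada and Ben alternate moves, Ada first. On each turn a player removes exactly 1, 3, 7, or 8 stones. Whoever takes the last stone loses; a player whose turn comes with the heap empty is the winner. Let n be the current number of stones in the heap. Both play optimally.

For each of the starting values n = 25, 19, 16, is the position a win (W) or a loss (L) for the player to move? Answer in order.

25: W, 19: W, 16: L

Label each position W (a win for the player to move) or L (a loss). A position with no legal move is W; any other position is W exactly when some move reaches an L, and L when every move reaches a W.
n=0: no move; the opponent has just taken the last stone and therefore loses → W
n=1: →0(W) only, which is W, so L
n=2: →1(L), so W
n=3: →2(W), 0(W) — all W, so L
n=4: →3(L), so W
n=5: →4(W), 2(W) — all W, so L
n=6: →5(L), so W
n=7: →6(W), 4(W), 0(W) — all W, so L
n=8: →7(L), so W
n=9: →1(L), so W
n=10: →7(L), so W
n=11: →3(L), so W
n=12: →5(L), so W
n=13: →5(L), so W
n=14: →7(L), so W
n=15: →7(L), so W
n=16: →15(W), 13(W), 9(W), 8(W) — all W, so L
n=17: →16(L), so W
n=18: →17(W), 15(W), 11(W), 10(W) — all W, so L
n=19: →18(L), so W
n=20: →19(W), 17(W), 13(W), 12(W) — all W, so L
n=21: →20(L), so W
n=22: →21(W), 19(W), 15(W), 14(W) — all W, so L
n=23: →22(L), so W
n=24: →16(L), so W
n=25: →22(L), so W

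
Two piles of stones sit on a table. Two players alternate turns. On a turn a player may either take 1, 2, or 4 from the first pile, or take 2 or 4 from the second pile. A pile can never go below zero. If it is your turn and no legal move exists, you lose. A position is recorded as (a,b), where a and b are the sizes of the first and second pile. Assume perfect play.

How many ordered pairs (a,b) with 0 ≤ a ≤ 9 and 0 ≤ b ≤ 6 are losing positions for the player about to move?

24

Classify positions by backward induction: terminal positions (no move available) are L. From any other position, the mover wins iff some move reaches an L.
Every move lowers a or b (never raises either), so fill the grid row by row in increasing a, and left to right within a row: each cell's successors are then already labelled.
      b=0  b=1  b=2  b=3  b=4  b=5  b=6
a=0:    L    L    W    W    W    W    L
a=1:    W    W    L    L    W    W    W
a=2:    W    W    W    W    L    L    W
a=3:    L    L    W    W    W    W    L
a=4:    W    W    L    L    W    W    W
a=5:    W    W    W    W    L    L    W
a=6:    L    L    W    W    W    W    L
a=7:    W    W    L    L    W    W    W
a=8:    W    W    W    W    L    L    W
a=9:    L    L    W    W    W    W    L
Cells with no legal move (terminal, hence L): (0,0), (0,1).
The remaining L cells, each justified by listing all of its moves:
(0,6): L (options (0,4)(W), (0,2)(W) are all W)
(1,2): L (options (0,2)(W), (1,0)(W) are all W)
(1,3): L (options (0,3)(W), (1,1)(W) are all W)
(2,4): L (options (1,4)(W), (0,4)(W), (2,2)(W), (2,0)(W) are all W)
(2,5): L (options (1,5)(W), (0,5)(W), (2,3)(W), (2,1)(W) are all W)
(3,0): L (options (2,0)(W), (1,0)(W) are all W)
(3,1): L (options (2,1)(W), (1,1)(W) are all W)
(3,6): L (options (2,6)(W), (1,6)(W), (3,4)(W), (3,2)(W) are all W)
(4,2): L (options (3,2)(W), (2,2)(W), (0,2)(W), (4,0)(W) are all W)
(4,3): L (options (3,3)(W), (2,3)(W), (0,3)(W), (4,1)(W) are all W)
(5,4): L (options (4,4)(W), (3,4)(W), (1,4)(W), (5,2)(W), (5,0)(W) are all W)
(5,5): L (options (4,5)(W), (3,5)(W), (1,5)(W), (5,3)(W), (5,1)(W) are all W)
(6,0): L (options (5,0)(W), (4,0)(W), (2,0)(W) are all W)
(6,1): L (options (5,1)(W), (4,1)(W), (2,1)(W) are all W)
(6,6): L (options (5,6)(W), (4,6)(W), (2,6)(W), (6,4)(W), (6,2)(W) are all W)
(7,2): L (options (6,2)(W), (5,2)(W), (3,2)(W), (7,0)(W) are all W)
(7,3): L (options (6,3)(W), (5,3)(W), (3,3)(W), (7,1)(W) are all W)
(8,4): L (options (7,4)(W), (6,4)(W), (4,4)(W), (8,2)(W), (8,0)(W) are all W)
(8,5): L (options (7,5)(W), (6,5)(W), (4,5)(W), (8,3)(W), (8,1)(W) are all W)
(9,0): L (options (8,0)(W), (7,0)(W), (5,0)(W) are all W)
(9,1): L (options (8,1)(W), (7,1)(W), (5,1)(W) are all W)
(9,6): L (options (8,6)(W), (7,6)(W), (5,6)(W), (9,4)(W), (9,2)(W) are all W)
Every other cell has at least one move into one of the L cells above, so it is W.
L cells per row: a=0: 3, a=1: 2, a=2: 2, a=3: 3, a=4: 2, a=5: 2, a=6: 3, a=7: 2, a=8: 2, a=9: 3; total 24.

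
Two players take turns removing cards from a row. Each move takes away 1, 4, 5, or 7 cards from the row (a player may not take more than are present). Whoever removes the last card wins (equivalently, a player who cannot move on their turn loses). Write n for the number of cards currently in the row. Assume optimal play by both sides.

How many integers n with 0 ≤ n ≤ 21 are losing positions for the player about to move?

6

Work bottom-up. With no move the player to move loses. Otherwise the position is W if at least one move leads to an L position for the opponent, and L if every move leads to a W.
n=0: no move → L
n=1: →0(L), so W
n=2: →1(W) only, which is W, so L
n=3: →2(L), so W
n=4: →0(L), so W
n=5: →0(L), so W
n=6: →2(L), so W
n=7: →2(L), so W
n=8: →7(W), 4(W), 3(W), 1(W) — all W, so L
n=9: →8(L), so W
n=10: →9(W), 6(W), 5(W), 3(W) — all W, so L
n=11: →10(L), so W
n=12: →8(L), so W
n=13: →8(L), so W
n=14: →10(L), so W
n=15: →10(L), so W
n=16: →15(W), 12(W), 11(W), 9(W) — all W, so L
n=17: →16(L), so W
n=18: →17(W), 14(W), 13(W), 11(W) — all W, so L
n=19: →18(L), so W
n=20: →16(L), so W
n=21: →16(L), so W
L entries with 0 ≤ n ≤ 21: n = 0, 2, 8, 10, 16, 18; that makes 6.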